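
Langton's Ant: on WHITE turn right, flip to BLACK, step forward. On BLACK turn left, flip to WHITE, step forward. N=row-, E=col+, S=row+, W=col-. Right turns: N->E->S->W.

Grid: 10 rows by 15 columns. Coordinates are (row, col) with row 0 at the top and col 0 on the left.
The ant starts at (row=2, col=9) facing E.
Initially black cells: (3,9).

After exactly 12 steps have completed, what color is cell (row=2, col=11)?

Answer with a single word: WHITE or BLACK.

Answer: BLACK

Derivation:
Step 1: on WHITE (2,9): turn R to S, flip to black, move to (3,9). |black|=2
Step 2: on BLACK (3,9): turn L to E, flip to white, move to (3,10). |black|=1
Step 3: on WHITE (3,10): turn R to S, flip to black, move to (4,10). |black|=2
Step 4: on WHITE (4,10): turn R to W, flip to black, move to (4,9). |black|=3
Step 5: on WHITE (4,9): turn R to N, flip to black, move to (3,9). |black|=4
Step 6: on WHITE (3,9): turn R to E, flip to black, move to (3,10). |black|=5
Step 7: on BLACK (3,10): turn L to N, flip to white, move to (2,10). |black|=4
Step 8: on WHITE (2,10): turn R to E, flip to black, move to (2,11). |black|=5
Step 9: on WHITE (2,11): turn R to S, flip to black, move to (3,11). |black|=6
Step 10: on WHITE (3,11): turn R to W, flip to black, move to (3,10). |black|=7
Step 11: on WHITE (3,10): turn R to N, flip to black, move to (2,10). |black|=8
Step 12: on BLACK (2,10): turn L to W, flip to white, move to (2,9). |black|=7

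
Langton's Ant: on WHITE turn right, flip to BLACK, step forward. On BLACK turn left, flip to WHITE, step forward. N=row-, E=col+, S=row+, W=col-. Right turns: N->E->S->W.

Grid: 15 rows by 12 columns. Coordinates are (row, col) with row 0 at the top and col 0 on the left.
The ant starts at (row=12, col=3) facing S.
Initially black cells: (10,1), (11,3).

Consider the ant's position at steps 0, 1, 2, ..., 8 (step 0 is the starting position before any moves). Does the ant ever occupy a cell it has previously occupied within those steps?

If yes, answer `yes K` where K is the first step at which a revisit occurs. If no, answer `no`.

Step 1: on WHITE (12,3): turn R to W, flip to black, move to (12,2). |black|=3 — new cell
Step 2: on WHITE (12,2): turn R to N, flip to black, move to (11,2). |black|=4 — new cell
Step 3: on WHITE (11,2): turn R to E, flip to black, move to (11,3). |black|=5 — new cell
Step 4: on BLACK (11,3): turn L to N, flip to white, move to (10,3). |black|=4 — new cell
Step 5: on WHITE (10,3): turn R to E, flip to black, move to (10,4). |black|=5 — new cell
Step 6: on WHITE (10,4): turn R to S, flip to black, move to (11,4). |black|=6 — new cell
Step 7: on WHITE (11,4): turn R to W, flip to black, move to (11,3). |black|=7 — REVISIT

Answer: yes 7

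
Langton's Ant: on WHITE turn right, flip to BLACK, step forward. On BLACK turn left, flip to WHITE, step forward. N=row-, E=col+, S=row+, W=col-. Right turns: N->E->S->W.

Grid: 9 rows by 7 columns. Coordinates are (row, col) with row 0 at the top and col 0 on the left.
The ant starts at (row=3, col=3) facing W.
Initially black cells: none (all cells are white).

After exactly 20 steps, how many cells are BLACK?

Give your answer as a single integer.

Step 1: on WHITE (3,3): turn R to N, flip to black, move to (2,3). |black|=1
Step 2: on WHITE (2,3): turn R to E, flip to black, move to (2,4). |black|=2
Step 3: on WHITE (2,4): turn R to S, flip to black, move to (3,4). |black|=3
Step 4: on WHITE (3,4): turn R to W, flip to black, move to (3,3). |black|=4
Step 5: on BLACK (3,3): turn L to S, flip to white, move to (4,3). |black|=3
Step 6: on WHITE (4,3): turn R to W, flip to black, move to (4,2). |black|=4
Step 7: on WHITE (4,2): turn R to N, flip to black, move to (3,2). |black|=5
Step 8: on WHITE (3,2): turn R to E, flip to black, move to (3,3). |black|=6
Step 9: on WHITE (3,3): turn R to S, flip to black, move to (4,3). |black|=7
Step 10: on BLACK (4,3): turn L to E, flip to white, move to (4,4). |black|=6
Step 11: on WHITE (4,4): turn R to S, flip to black, move to (5,4). |black|=7
Step 12: on WHITE (5,4): turn R to W, flip to black, move to (5,3). |black|=8
Step 13: on WHITE (5,3): turn R to N, flip to black, move to (4,3). |black|=9
Step 14: on WHITE (4,3): turn R to E, flip to black, move to (4,4). |black|=10
Step 15: on BLACK (4,4): turn L to N, flip to white, move to (3,4). |black|=9
Step 16: on BLACK (3,4): turn L to W, flip to white, move to (3,3). |black|=8
Step 17: on BLACK (3,3): turn L to S, flip to white, move to (4,3). |black|=7
Step 18: on BLACK (4,3): turn L to E, flip to white, move to (4,4). |black|=6
Step 19: on WHITE (4,4): turn R to S, flip to black, move to (5,4). |black|=7
Step 20: on BLACK (5,4): turn L to E, flip to white, move to (5,5). |black|=6

Answer: 6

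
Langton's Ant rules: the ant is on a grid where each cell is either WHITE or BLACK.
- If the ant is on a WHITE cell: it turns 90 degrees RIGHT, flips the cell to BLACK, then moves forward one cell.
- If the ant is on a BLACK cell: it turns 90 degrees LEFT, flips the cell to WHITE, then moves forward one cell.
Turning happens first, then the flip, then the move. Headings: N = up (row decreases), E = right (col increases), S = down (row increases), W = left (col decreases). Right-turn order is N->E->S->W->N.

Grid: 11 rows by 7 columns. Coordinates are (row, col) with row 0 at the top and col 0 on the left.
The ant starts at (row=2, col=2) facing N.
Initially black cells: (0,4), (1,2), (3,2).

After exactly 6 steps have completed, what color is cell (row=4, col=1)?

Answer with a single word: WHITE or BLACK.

Step 1: on WHITE (2,2): turn R to E, flip to black, move to (2,3). |black|=4
Step 2: on WHITE (2,3): turn R to S, flip to black, move to (3,3). |black|=5
Step 3: on WHITE (3,3): turn R to W, flip to black, move to (3,2). |black|=6
Step 4: on BLACK (3,2): turn L to S, flip to white, move to (4,2). |black|=5
Step 5: on WHITE (4,2): turn R to W, flip to black, move to (4,1). |black|=6
Step 6: on WHITE (4,1): turn R to N, flip to black, move to (3,1). |black|=7

Answer: BLACK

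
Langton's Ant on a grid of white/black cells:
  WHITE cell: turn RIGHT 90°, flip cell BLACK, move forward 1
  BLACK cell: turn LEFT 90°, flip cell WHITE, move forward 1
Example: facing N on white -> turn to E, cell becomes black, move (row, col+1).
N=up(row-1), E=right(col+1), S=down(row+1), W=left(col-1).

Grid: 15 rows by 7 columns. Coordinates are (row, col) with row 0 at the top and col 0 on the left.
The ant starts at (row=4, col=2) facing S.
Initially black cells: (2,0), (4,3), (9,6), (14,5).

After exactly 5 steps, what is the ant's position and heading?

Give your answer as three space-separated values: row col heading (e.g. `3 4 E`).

Step 1: on WHITE (4,2): turn R to W, flip to black, move to (4,1). |black|=5
Step 2: on WHITE (4,1): turn R to N, flip to black, move to (3,1). |black|=6
Step 3: on WHITE (3,1): turn R to E, flip to black, move to (3,2). |black|=7
Step 4: on WHITE (3,2): turn R to S, flip to black, move to (4,2). |black|=8
Step 5: on BLACK (4,2): turn L to E, flip to white, move to (4,3). |black|=7

Answer: 4 3 E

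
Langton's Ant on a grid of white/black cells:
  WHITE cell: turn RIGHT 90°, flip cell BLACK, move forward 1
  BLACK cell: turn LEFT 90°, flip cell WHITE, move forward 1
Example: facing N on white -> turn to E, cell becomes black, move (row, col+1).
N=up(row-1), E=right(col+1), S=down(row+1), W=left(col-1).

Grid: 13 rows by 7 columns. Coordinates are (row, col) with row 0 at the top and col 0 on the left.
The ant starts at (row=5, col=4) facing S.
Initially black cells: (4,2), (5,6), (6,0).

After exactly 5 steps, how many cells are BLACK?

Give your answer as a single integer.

Step 1: on WHITE (5,4): turn R to W, flip to black, move to (5,3). |black|=4
Step 2: on WHITE (5,3): turn R to N, flip to black, move to (4,3). |black|=5
Step 3: on WHITE (4,3): turn R to E, flip to black, move to (4,4). |black|=6
Step 4: on WHITE (4,4): turn R to S, flip to black, move to (5,4). |black|=7
Step 5: on BLACK (5,4): turn L to E, flip to white, move to (5,5). |black|=6

Answer: 6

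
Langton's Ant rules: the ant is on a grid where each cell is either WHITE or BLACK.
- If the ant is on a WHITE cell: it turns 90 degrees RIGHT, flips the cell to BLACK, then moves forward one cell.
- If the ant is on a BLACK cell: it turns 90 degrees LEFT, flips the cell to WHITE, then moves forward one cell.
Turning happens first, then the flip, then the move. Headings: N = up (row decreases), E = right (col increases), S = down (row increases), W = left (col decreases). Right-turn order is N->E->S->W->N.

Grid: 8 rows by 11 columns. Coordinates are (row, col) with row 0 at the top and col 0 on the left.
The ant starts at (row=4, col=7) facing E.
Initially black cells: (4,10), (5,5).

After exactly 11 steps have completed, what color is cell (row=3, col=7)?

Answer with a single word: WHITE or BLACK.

Answer: WHITE

Derivation:
Step 1: on WHITE (4,7): turn R to S, flip to black, move to (5,7). |black|=3
Step 2: on WHITE (5,7): turn R to W, flip to black, move to (5,6). |black|=4
Step 3: on WHITE (5,6): turn R to N, flip to black, move to (4,6). |black|=5
Step 4: on WHITE (4,6): turn R to E, flip to black, move to (4,7). |black|=6
Step 5: on BLACK (4,7): turn L to N, flip to white, move to (3,7). |black|=5
Step 6: on WHITE (3,7): turn R to E, flip to black, move to (3,8). |black|=6
Step 7: on WHITE (3,8): turn R to S, flip to black, move to (4,8). |black|=7
Step 8: on WHITE (4,8): turn R to W, flip to black, move to (4,7). |black|=8
Step 9: on WHITE (4,7): turn R to N, flip to black, move to (3,7). |black|=9
Step 10: on BLACK (3,7): turn L to W, flip to white, move to (3,6). |black|=8
Step 11: on WHITE (3,6): turn R to N, flip to black, move to (2,6). |black|=9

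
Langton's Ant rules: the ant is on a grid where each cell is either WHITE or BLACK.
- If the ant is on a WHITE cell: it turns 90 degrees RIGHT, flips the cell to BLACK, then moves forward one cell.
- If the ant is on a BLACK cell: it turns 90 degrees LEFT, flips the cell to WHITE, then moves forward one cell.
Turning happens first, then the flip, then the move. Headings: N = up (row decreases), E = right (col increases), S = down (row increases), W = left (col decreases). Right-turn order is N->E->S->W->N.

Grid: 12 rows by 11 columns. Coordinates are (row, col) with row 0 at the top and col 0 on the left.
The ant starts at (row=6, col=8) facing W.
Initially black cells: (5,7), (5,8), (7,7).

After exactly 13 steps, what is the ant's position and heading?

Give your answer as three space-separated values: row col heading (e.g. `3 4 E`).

Step 1: on WHITE (6,8): turn R to N, flip to black, move to (5,8). |black|=4
Step 2: on BLACK (5,8): turn L to W, flip to white, move to (5,7). |black|=3
Step 3: on BLACK (5,7): turn L to S, flip to white, move to (6,7). |black|=2
Step 4: on WHITE (6,7): turn R to W, flip to black, move to (6,6). |black|=3
Step 5: on WHITE (6,6): turn R to N, flip to black, move to (5,6). |black|=4
Step 6: on WHITE (5,6): turn R to E, flip to black, move to (5,7). |black|=5
Step 7: on WHITE (5,7): turn R to S, flip to black, move to (6,7). |black|=6
Step 8: on BLACK (6,7): turn L to E, flip to white, move to (6,8). |black|=5
Step 9: on BLACK (6,8): turn L to N, flip to white, move to (5,8). |black|=4
Step 10: on WHITE (5,8): turn R to E, flip to black, move to (5,9). |black|=5
Step 11: on WHITE (5,9): turn R to S, flip to black, move to (6,9). |black|=6
Step 12: on WHITE (6,9): turn R to W, flip to black, move to (6,8). |black|=7
Step 13: on WHITE (6,8): turn R to N, flip to black, move to (5,8). |black|=8

Answer: 5 8 N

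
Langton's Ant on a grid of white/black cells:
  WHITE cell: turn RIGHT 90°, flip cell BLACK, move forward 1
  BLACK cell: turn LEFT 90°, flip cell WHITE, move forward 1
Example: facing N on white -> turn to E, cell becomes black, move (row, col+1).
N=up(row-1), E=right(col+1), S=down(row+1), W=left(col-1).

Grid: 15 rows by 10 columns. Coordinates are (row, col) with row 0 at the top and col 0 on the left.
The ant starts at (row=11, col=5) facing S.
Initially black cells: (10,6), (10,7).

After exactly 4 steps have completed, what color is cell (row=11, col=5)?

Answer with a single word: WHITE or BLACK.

Step 1: on WHITE (11,5): turn R to W, flip to black, move to (11,4). |black|=3
Step 2: on WHITE (11,4): turn R to N, flip to black, move to (10,4). |black|=4
Step 3: on WHITE (10,4): turn R to E, flip to black, move to (10,5). |black|=5
Step 4: on WHITE (10,5): turn R to S, flip to black, move to (11,5). |black|=6

Answer: BLACK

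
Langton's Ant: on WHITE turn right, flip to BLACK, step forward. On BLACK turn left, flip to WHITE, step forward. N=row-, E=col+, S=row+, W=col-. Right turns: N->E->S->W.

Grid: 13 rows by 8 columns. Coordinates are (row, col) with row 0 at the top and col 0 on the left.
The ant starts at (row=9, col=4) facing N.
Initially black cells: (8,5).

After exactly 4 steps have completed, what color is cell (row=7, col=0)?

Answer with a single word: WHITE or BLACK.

Answer: WHITE

Derivation:
Step 1: on WHITE (9,4): turn R to E, flip to black, move to (9,5). |black|=2
Step 2: on WHITE (9,5): turn R to S, flip to black, move to (10,5). |black|=3
Step 3: on WHITE (10,5): turn R to W, flip to black, move to (10,4). |black|=4
Step 4: on WHITE (10,4): turn R to N, flip to black, move to (9,4). |black|=5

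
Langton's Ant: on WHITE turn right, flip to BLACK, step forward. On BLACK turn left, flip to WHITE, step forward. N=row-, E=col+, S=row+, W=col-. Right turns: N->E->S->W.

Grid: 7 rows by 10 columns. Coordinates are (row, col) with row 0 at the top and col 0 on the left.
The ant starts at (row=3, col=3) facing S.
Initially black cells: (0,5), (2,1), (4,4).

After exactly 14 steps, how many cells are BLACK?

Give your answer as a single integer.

Step 1: on WHITE (3,3): turn R to W, flip to black, move to (3,2). |black|=4
Step 2: on WHITE (3,2): turn R to N, flip to black, move to (2,2). |black|=5
Step 3: on WHITE (2,2): turn R to E, flip to black, move to (2,3). |black|=6
Step 4: on WHITE (2,3): turn R to S, flip to black, move to (3,3). |black|=7
Step 5: on BLACK (3,3): turn L to E, flip to white, move to (3,4). |black|=6
Step 6: on WHITE (3,4): turn R to S, flip to black, move to (4,4). |black|=7
Step 7: on BLACK (4,4): turn L to E, flip to white, move to (4,5). |black|=6
Step 8: on WHITE (4,5): turn R to S, flip to black, move to (5,5). |black|=7
Step 9: on WHITE (5,5): turn R to W, flip to black, move to (5,4). |black|=8
Step 10: on WHITE (5,4): turn R to N, flip to black, move to (4,4). |black|=9
Step 11: on WHITE (4,4): turn R to E, flip to black, move to (4,5). |black|=10
Step 12: on BLACK (4,5): turn L to N, flip to white, move to (3,5). |black|=9
Step 13: on WHITE (3,5): turn R to E, flip to black, move to (3,6). |black|=10
Step 14: on WHITE (3,6): turn R to S, flip to black, move to (4,6). |black|=11

Answer: 11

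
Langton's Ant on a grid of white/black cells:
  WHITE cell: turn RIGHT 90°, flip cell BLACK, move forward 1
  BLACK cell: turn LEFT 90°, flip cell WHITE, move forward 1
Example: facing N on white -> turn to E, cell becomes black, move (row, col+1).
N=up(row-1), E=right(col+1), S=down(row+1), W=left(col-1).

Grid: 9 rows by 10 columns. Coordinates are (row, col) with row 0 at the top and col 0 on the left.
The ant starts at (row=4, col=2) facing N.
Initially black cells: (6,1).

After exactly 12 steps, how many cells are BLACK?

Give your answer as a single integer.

Answer: 9

Derivation:
Step 1: on WHITE (4,2): turn R to E, flip to black, move to (4,3). |black|=2
Step 2: on WHITE (4,3): turn R to S, flip to black, move to (5,3). |black|=3
Step 3: on WHITE (5,3): turn R to W, flip to black, move to (5,2). |black|=4
Step 4: on WHITE (5,2): turn R to N, flip to black, move to (4,2). |black|=5
Step 5: on BLACK (4,2): turn L to W, flip to white, move to (4,1). |black|=4
Step 6: on WHITE (4,1): turn R to N, flip to black, move to (3,1). |black|=5
Step 7: on WHITE (3,1): turn R to E, flip to black, move to (3,2). |black|=6
Step 8: on WHITE (3,2): turn R to S, flip to black, move to (4,2). |black|=7
Step 9: on WHITE (4,2): turn R to W, flip to black, move to (4,1). |black|=8
Step 10: on BLACK (4,1): turn L to S, flip to white, move to (5,1). |black|=7
Step 11: on WHITE (5,1): turn R to W, flip to black, move to (5,0). |black|=8
Step 12: on WHITE (5,0): turn R to N, flip to black, move to (4,0). |black|=9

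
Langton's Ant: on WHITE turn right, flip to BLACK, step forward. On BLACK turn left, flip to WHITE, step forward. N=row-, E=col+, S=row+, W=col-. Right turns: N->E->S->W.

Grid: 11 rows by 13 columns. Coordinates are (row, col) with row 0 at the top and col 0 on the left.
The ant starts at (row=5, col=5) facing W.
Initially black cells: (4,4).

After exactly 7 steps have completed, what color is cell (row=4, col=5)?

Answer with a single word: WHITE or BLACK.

Step 1: on WHITE (5,5): turn R to N, flip to black, move to (4,5). |black|=2
Step 2: on WHITE (4,5): turn R to E, flip to black, move to (4,6). |black|=3
Step 3: on WHITE (4,6): turn R to S, flip to black, move to (5,6). |black|=4
Step 4: on WHITE (5,6): turn R to W, flip to black, move to (5,5). |black|=5
Step 5: on BLACK (5,5): turn L to S, flip to white, move to (6,5). |black|=4
Step 6: on WHITE (6,5): turn R to W, flip to black, move to (6,4). |black|=5
Step 7: on WHITE (6,4): turn R to N, flip to black, move to (5,4). |black|=6

Answer: BLACK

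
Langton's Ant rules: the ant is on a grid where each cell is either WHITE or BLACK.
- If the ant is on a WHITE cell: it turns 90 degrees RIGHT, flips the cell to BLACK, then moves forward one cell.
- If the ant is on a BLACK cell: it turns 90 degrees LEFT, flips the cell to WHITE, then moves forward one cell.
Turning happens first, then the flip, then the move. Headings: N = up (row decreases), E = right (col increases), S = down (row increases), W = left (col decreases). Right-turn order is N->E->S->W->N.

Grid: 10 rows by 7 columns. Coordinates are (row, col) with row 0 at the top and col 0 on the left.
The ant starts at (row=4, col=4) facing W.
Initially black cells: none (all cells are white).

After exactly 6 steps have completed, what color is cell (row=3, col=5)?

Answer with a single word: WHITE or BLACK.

Step 1: on WHITE (4,4): turn R to N, flip to black, move to (3,4). |black|=1
Step 2: on WHITE (3,4): turn R to E, flip to black, move to (3,5). |black|=2
Step 3: on WHITE (3,5): turn R to S, flip to black, move to (4,5). |black|=3
Step 4: on WHITE (4,5): turn R to W, flip to black, move to (4,4). |black|=4
Step 5: on BLACK (4,4): turn L to S, flip to white, move to (5,4). |black|=3
Step 6: on WHITE (5,4): turn R to W, flip to black, move to (5,3). |black|=4

Answer: BLACK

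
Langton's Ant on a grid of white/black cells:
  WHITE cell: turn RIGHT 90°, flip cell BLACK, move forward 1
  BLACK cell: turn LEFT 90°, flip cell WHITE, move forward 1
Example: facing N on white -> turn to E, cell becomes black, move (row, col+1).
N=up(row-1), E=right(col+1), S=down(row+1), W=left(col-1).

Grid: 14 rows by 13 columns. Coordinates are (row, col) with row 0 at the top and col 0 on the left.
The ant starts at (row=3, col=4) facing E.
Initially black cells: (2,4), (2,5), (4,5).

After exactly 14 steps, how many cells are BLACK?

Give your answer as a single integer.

Answer: 7

Derivation:
Step 1: on WHITE (3,4): turn R to S, flip to black, move to (4,4). |black|=4
Step 2: on WHITE (4,4): turn R to W, flip to black, move to (4,3). |black|=5
Step 3: on WHITE (4,3): turn R to N, flip to black, move to (3,3). |black|=6
Step 4: on WHITE (3,3): turn R to E, flip to black, move to (3,4). |black|=7
Step 5: on BLACK (3,4): turn L to N, flip to white, move to (2,4). |black|=6
Step 6: on BLACK (2,4): turn L to W, flip to white, move to (2,3). |black|=5
Step 7: on WHITE (2,3): turn R to N, flip to black, move to (1,3). |black|=6
Step 8: on WHITE (1,3): turn R to E, flip to black, move to (1,4). |black|=7
Step 9: on WHITE (1,4): turn R to S, flip to black, move to (2,4). |black|=8
Step 10: on WHITE (2,4): turn R to W, flip to black, move to (2,3). |black|=9
Step 11: on BLACK (2,3): turn L to S, flip to white, move to (3,3). |black|=8
Step 12: on BLACK (3,3): turn L to E, flip to white, move to (3,4). |black|=7
Step 13: on WHITE (3,4): turn R to S, flip to black, move to (4,4). |black|=8
Step 14: on BLACK (4,4): turn L to E, flip to white, move to (4,5). |black|=7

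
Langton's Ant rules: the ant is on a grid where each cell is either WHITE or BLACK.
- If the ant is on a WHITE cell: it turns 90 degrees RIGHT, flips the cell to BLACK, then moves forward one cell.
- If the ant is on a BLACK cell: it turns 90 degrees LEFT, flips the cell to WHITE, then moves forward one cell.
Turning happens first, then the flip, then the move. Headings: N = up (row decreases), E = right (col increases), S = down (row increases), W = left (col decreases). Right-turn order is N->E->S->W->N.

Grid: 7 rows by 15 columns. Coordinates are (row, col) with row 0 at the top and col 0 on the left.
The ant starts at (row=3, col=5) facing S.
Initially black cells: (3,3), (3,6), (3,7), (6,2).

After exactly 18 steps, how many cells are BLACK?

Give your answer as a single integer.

Step 1: on WHITE (3,5): turn R to W, flip to black, move to (3,4). |black|=5
Step 2: on WHITE (3,4): turn R to N, flip to black, move to (2,4). |black|=6
Step 3: on WHITE (2,4): turn R to E, flip to black, move to (2,5). |black|=7
Step 4: on WHITE (2,5): turn R to S, flip to black, move to (3,5). |black|=8
Step 5: on BLACK (3,5): turn L to E, flip to white, move to (3,6). |black|=7
Step 6: on BLACK (3,6): turn L to N, flip to white, move to (2,6). |black|=6
Step 7: on WHITE (2,6): turn R to E, flip to black, move to (2,7). |black|=7
Step 8: on WHITE (2,7): turn R to S, flip to black, move to (3,7). |black|=8
Step 9: on BLACK (3,7): turn L to E, flip to white, move to (3,8). |black|=7
Step 10: on WHITE (3,8): turn R to S, flip to black, move to (4,8). |black|=8
Step 11: on WHITE (4,8): turn R to W, flip to black, move to (4,7). |black|=9
Step 12: on WHITE (4,7): turn R to N, flip to black, move to (3,7). |black|=10
Step 13: on WHITE (3,7): turn R to E, flip to black, move to (3,8). |black|=11
Step 14: on BLACK (3,8): turn L to N, flip to white, move to (2,8). |black|=10
Step 15: on WHITE (2,8): turn R to E, flip to black, move to (2,9). |black|=11
Step 16: on WHITE (2,9): turn R to S, flip to black, move to (3,9). |black|=12
Step 17: on WHITE (3,9): turn R to W, flip to black, move to (3,8). |black|=13
Step 18: on WHITE (3,8): turn R to N, flip to black, move to (2,8). |black|=14

Answer: 14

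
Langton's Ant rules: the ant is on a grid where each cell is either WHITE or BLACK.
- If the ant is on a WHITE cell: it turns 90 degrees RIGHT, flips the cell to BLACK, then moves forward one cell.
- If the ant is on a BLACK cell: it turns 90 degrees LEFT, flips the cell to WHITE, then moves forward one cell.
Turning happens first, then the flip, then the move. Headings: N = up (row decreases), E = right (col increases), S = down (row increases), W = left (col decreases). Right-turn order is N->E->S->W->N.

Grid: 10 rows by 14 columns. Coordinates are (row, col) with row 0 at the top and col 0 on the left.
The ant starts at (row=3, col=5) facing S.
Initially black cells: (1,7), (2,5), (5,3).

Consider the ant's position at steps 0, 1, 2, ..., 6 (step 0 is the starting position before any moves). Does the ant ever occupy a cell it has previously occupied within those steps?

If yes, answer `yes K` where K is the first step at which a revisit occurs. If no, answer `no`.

Step 1: on WHITE (3,5): turn R to W, flip to black, move to (3,4). |black|=4 — new cell
Step 2: on WHITE (3,4): turn R to N, flip to black, move to (2,4). |black|=5 — new cell
Step 3: on WHITE (2,4): turn R to E, flip to black, move to (2,5). |black|=6 — new cell
Step 4: on BLACK (2,5): turn L to N, flip to white, move to (1,5). |black|=5 — new cell
Step 5: on WHITE (1,5): turn R to E, flip to black, move to (1,6). |black|=6 — new cell
Step 6: on WHITE (1,6): turn R to S, flip to black, move to (2,6). |black|=7 — new cell
No revisit within 6 steps.

Answer: no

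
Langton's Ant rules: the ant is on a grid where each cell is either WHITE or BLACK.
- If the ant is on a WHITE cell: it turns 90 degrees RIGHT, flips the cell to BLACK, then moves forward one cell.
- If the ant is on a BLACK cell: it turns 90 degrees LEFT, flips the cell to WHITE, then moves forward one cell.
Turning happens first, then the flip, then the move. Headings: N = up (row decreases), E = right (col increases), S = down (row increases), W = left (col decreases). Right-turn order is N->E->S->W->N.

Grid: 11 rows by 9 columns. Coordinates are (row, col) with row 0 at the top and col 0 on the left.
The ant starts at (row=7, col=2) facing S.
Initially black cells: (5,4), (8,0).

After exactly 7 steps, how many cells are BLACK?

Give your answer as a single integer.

Step 1: on WHITE (7,2): turn R to W, flip to black, move to (7,1). |black|=3
Step 2: on WHITE (7,1): turn R to N, flip to black, move to (6,1). |black|=4
Step 3: on WHITE (6,1): turn R to E, flip to black, move to (6,2). |black|=5
Step 4: on WHITE (6,2): turn R to S, flip to black, move to (7,2). |black|=6
Step 5: on BLACK (7,2): turn L to E, flip to white, move to (7,3). |black|=5
Step 6: on WHITE (7,3): turn R to S, flip to black, move to (8,3). |black|=6
Step 7: on WHITE (8,3): turn R to W, flip to black, move to (8,2). |black|=7

Answer: 7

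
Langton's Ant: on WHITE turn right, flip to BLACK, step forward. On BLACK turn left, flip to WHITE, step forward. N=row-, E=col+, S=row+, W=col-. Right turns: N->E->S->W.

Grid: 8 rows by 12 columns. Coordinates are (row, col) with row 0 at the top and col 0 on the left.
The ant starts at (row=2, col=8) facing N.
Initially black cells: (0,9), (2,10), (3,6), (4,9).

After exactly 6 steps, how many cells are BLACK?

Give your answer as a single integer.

Step 1: on WHITE (2,8): turn R to E, flip to black, move to (2,9). |black|=5
Step 2: on WHITE (2,9): turn R to S, flip to black, move to (3,9). |black|=6
Step 3: on WHITE (3,9): turn R to W, flip to black, move to (3,8). |black|=7
Step 4: on WHITE (3,8): turn R to N, flip to black, move to (2,8). |black|=8
Step 5: on BLACK (2,8): turn L to W, flip to white, move to (2,7). |black|=7
Step 6: on WHITE (2,7): turn R to N, flip to black, move to (1,7). |black|=8

Answer: 8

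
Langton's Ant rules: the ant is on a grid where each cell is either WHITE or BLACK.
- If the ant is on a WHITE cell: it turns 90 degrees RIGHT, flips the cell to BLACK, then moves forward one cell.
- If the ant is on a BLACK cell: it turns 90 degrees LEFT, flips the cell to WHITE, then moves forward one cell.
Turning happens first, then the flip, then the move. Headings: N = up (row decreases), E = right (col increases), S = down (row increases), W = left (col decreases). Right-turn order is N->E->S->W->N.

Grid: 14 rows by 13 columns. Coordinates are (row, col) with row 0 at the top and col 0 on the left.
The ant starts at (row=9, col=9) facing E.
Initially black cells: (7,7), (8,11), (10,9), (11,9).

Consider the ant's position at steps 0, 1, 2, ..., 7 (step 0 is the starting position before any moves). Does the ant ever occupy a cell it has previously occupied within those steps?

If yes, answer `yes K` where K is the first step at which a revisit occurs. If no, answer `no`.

Answer: no

Derivation:
Step 1: on WHITE (9,9): turn R to S, flip to black, move to (10,9). |black|=5 — new cell
Step 2: on BLACK (10,9): turn L to E, flip to white, move to (10,10). |black|=4 — new cell
Step 3: on WHITE (10,10): turn R to S, flip to black, move to (11,10). |black|=5 — new cell
Step 4: on WHITE (11,10): turn R to W, flip to black, move to (11,9). |black|=6 — new cell
Step 5: on BLACK (11,9): turn L to S, flip to white, move to (12,9). |black|=5 — new cell
Step 6: on WHITE (12,9): turn R to W, flip to black, move to (12,8). |black|=6 — new cell
Step 7: on WHITE (12,8): turn R to N, flip to black, move to (11,8). |black|=7 — new cell
No revisit within 7 steps.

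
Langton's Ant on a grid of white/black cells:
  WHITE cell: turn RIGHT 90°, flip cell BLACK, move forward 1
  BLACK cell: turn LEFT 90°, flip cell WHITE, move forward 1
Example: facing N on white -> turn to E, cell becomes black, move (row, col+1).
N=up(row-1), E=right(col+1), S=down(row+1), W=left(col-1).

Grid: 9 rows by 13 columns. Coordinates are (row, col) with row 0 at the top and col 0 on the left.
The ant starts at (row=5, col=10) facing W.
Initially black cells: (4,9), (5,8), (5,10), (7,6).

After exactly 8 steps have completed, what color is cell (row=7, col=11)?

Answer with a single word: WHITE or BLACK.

Step 1: on BLACK (5,10): turn L to S, flip to white, move to (6,10). |black|=3
Step 2: on WHITE (6,10): turn R to W, flip to black, move to (6,9). |black|=4
Step 3: on WHITE (6,9): turn R to N, flip to black, move to (5,9). |black|=5
Step 4: on WHITE (5,9): turn R to E, flip to black, move to (5,10). |black|=6
Step 5: on WHITE (5,10): turn R to S, flip to black, move to (6,10). |black|=7
Step 6: on BLACK (6,10): turn L to E, flip to white, move to (6,11). |black|=6
Step 7: on WHITE (6,11): turn R to S, flip to black, move to (7,11). |black|=7
Step 8: on WHITE (7,11): turn R to W, flip to black, move to (7,10). |black|=8

Answer: BLACK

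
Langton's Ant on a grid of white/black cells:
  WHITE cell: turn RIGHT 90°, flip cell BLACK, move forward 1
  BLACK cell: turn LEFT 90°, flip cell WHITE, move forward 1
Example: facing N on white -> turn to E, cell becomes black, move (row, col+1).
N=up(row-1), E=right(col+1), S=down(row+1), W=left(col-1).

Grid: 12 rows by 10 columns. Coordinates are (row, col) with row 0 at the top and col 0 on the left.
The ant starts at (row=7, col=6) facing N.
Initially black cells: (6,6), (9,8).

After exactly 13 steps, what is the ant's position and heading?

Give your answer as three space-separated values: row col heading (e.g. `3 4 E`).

Step 1: on WHITE (7,6): turn R to E, flip to black, move to (7,7). |black|=3
Step 2: on WHITE (7,7): turn R to S, flip to black, move to (8,7). |black|=4
Step 3: on WHITE (8,7): turn R to W, flip to black, move to (8,6). |black|=5
Step 4: on WHITE (8,6): turn R to N, flip to black, move to (7,6). |black|=6
Step 5: on BLACK (7,6): turn L to W, flip to white, move to (7,5). |black|=5
Step 6: on WHITE (7,5): turn R to N, flip to black, move to (6,5). |black|=6
Step 7: on WHITE (6,5): turn R to E, flip to black, move to (6,6). |black|=7
Step 8: on BLACK (6,6): turn L to N, flip to white, move to (5,6). |black|=6
Step 9: on WHITE (5,6): turn R to E, flip to black, move to (5,7). |black|=7
Step 10: on WHITE (5,7): turn R to S, flip to black, move to (6,7). |black|=8
Step 11: on WHITE (6,7): turn R to W, flip to black, move to (6,6). |black|=9
Step 12: on WHITE (6,6): turn R to N, flip to black, move to (5,6). |black|=10
Step 13: on BLACK (5,6): turn L to W, flip to white, move to (5,5). |black|=9

Answer: 5 5 W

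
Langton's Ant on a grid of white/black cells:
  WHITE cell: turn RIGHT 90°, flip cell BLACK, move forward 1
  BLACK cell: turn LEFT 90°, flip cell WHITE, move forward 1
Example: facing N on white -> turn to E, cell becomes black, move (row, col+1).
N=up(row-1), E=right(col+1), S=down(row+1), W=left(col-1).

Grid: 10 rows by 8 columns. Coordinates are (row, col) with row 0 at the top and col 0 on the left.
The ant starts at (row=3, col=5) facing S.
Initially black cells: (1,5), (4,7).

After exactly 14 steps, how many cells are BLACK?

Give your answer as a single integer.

Step 1: on WHITE (3,5): turn R to W, flip to black, move to (3,4). |black|=3
Step 2: on WHITE (3,4): turn R to N, flip to black, move to (2,4). |black|=4
Step 3: on WHITE (2,4): turn R to E, flip to black, move to (2,5). |black|=5
Step 4: on WHITE (2,5): turn R to S, flip to black, move to (3,5). |black|=6
Step 5: on BLACK (3,5): turn L to E, flip to white, move to (3,6). |black|=5
Step 6: on WHITE (3,6): turn R to S, flip to black, move to (4,6). |black|=6
Step 7: on WHITE (4,6): turn R to W, flip to black, move to (4,5). |black|=7
Step 8: on WHITE (4,5): turn R to N, flip to black, move to (3,5). |black|=8
Step 9: on WHITE (3,5): turn R to E, flip to black, move to (3,6). |black|=9
Step 10: on BLACK (3,6): turn L to N, flip to white, move to (2,6). |black|=8
Step 11: on WHITE (2,6): turn R to E, flip to black, move to (2,7). |black|=9
Step 12: on WHITE (2,7): turn R to S, flip to black, move to (3,7). |black|=10
Step 13: on WHITE (3,7): turn R to W, flip to black, move to (3,6). |black|=11
Step 14: on WHITE (3,6): turn R to N, flip to black, move to (2,6). |black|=12

Answer: 12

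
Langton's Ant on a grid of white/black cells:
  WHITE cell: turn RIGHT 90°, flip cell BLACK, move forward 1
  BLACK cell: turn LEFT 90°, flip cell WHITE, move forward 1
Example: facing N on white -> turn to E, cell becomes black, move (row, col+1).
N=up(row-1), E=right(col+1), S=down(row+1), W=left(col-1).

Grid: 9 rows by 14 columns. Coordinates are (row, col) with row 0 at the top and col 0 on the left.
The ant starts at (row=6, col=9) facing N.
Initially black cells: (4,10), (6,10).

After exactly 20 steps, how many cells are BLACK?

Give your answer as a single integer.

Answer: 12

Derivation:
Step 1: on WHITE (6,9): turn R to E, flip to black, move to (6,10). |black|=3
Step 2: on BLACK (6,10): turn L to N, flip to white, move to (5,10). |black|=2
Step 3: on WHITE (5,10): turn R to E, flip to black, move to (5,11). |black|=3
Step 4: on WHITE (5,11): turn R to S, flip to black, move to (6,11). |black|=4
Step 5: on WHITE (6,11): turn R to W, flip to black, move to (6,10). |black|=5
Step 6: on WHITE (6,10): turn R to N, flip to black, move to (5,10). |black|=6
Step 7: on BLACK (5,10): turn L to W, flip to white, move to (5,9). |black|=5
Step 8: on WHITE (5,9): turn R to N, flip to black, move to (4,9). |black|=6
Step 9: on WHITE (4,9): turn R to E, flip to black, move to (4,10). |black|=7
Step 10: on BLACK (4,10): turn L to N, flip to white, move to (3,10). |black|=6
Step 11: on WHITE (3,10): turn R to E, flip to black, move to (3,11). |black|=7
Step 12: on WHITE (3,11): turn R to S, flip to black, move to (4,11). |black|=8
Step 13: on WHITE (4,11): turn R to W, flip to black, move to (4,10). |black|=9
Step 14: on WHITE (4,10): turn R to N, flip to black, move to (3,10). |black|=10
Step 15: on BLACK (3,10): turn L to W, flip to white, move to (3,9). |black|=9
Step 16: on WHITE (3,9): turn R to N, flip to black, move to (2,9). |black|=10
Step 17: on WHITE (2,9): turn R to E, flip to black, move to (2,10). |black|=11
Step 18: on WHITE (2,10): turn R to S, flip to black, move to (3,10). |black|=12
Step 19: on WHITE (3,10): turn R to W, flip to black, move to (3,9). |black|=13
Step 20: on BLACK (3,9): turn L to S, flip to white, move to (4,9). |black|=12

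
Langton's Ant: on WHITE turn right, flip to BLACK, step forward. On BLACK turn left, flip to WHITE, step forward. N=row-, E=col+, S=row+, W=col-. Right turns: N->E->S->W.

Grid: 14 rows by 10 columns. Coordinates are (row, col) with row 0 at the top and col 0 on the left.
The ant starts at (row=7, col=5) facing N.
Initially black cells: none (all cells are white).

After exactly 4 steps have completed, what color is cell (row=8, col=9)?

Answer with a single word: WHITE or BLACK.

Step 1: on WHITE (7,5): turn R to E, flip to black, move to (7,6). |black|=1
Step 2: on WHITE (7,6): turn R to S, flip to black, move to (8,6). |black|=2
Step 3: on WHITE (8,6): turn R to W, flip to black, move to (8,5). |black|=3
Step 4: on WHITE (8,5): turn R to N, flip to black, move to (7,5). |black|=4

Answer: WHITE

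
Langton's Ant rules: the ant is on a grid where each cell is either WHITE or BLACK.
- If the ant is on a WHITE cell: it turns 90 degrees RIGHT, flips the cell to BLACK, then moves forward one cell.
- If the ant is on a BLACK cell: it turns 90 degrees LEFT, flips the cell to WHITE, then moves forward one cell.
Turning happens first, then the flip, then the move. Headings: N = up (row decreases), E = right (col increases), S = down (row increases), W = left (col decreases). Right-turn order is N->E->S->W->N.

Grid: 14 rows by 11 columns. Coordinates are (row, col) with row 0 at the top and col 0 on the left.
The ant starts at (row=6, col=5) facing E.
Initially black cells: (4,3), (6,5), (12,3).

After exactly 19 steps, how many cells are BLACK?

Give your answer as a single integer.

Answer: 8

Derivation:
Step 1: on BLACK (6,5): turn L to N, flip to white, move to (5,5). |black|=2
Step 2: on WHITE (5,5): turn R to E, flip to black, move to (5,6). |black|=3
Step 3: on WHITE (5,6): turn R to S, flip to black, move to (6,6). |black|=4
Step 4: on WHITE (6,6): turn R to W, flip to black, move to (6,5). |black|=5
Step 5: on WHITE (6,5): turn R to N, flip to black, move to (5,5). |black|=6
Step 6: on BLACK (5,5): turn L to W, flip to white, move to (5,4). |black|=5
Step 7: on WHITE (5,4): turn R to N, flip to black, move to (4,4). |black|=6
Step 8: on WHITE (4,4): turn R to E, flip to black, move to (4,5). |black|=7
Step 9: on WHITE (4,5): turn R to S, flip to black, move to (5,5). |black|=8
Step 10: on WHITE (5,5): turn R to W, flip to black, move to (5,4). |black|=9
Step 11: on BLACK (5,4): turn L to S, flip to white, move to (6,4). |black|=8
Step 12: on WHITE (6,4): turn R to W, flip to black, move to (6,3). |black|=9
Step 13: on WHITE (6,3): turn R to N, flip to black, move to (5,3). |black|=10
Step 14: on WHITE (5,3): turn R to E, flip to black, move to (5,4). |black|=11
Step 15: on WHITE (5,4): turn R to S, flip to black, move to (6,4). |black|=12
Step 16: on BLACK (6,4): turn L to E, flip to white, move to (6,5). |black|=11
Step 17: on BLACK (6,5): turn L to N, flip to white, move to (5,5). |black|=10
Step 18: on BLACK (5,5): turn L to W, flip to white, move to (5,4). |black|=9
Step 19: on BLACK (5,4): turn L to S, flip to white, move to (6,4). |black|=8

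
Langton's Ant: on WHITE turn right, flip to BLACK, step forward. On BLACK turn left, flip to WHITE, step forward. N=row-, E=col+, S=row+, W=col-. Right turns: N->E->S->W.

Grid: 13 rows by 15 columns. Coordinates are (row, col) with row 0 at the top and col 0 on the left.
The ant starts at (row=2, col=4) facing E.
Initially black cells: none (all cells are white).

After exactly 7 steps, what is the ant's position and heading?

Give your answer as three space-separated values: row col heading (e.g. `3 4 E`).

Answer: 2 5 S

Derivation:
Step 1: on WHITE (2,4): turn R to S, flip to black, move to (3,4). |black|=1
Step 2: on WHITE (3,4): turn R to W, flip to black, move to (3,3). |black|=2
Step 3: on WHITE (3,3): turn R to N, flip to black, move to (2,3). |black|=3
Step 4: on WHITE (2,3): turn R to E, flip to black, move to (2,4). |black|=4
Step 5: on BLACK (2,4): turn L to N, flip to white, move to (1,4). |black|=3
Step 6: on WHITE (1,4): turn R to E, flip to black, move to (1,5). |black|=4
Step 7: on WHITE (1,5): turn R to S, flip to black, move to (2,5). |black|=5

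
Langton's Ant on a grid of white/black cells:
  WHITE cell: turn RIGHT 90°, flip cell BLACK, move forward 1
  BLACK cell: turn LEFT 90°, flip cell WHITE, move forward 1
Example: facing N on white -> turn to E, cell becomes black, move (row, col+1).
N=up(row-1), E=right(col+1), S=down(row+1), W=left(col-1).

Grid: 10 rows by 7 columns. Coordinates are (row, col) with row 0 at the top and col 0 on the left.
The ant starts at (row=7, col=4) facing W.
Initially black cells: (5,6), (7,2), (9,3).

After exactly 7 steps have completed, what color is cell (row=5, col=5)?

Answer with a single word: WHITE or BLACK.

Answer: WHITE

Derivation:
Step 1: on WHITE (7,4): turn R to N, flip to black, move to (6,4). |black|=4
Step 2: on WHITE (6,4): turn R to E, flip to black, move to (6,5). |black|=5
Step 3: on WHITE (6,5): turn R to S, flip to black, move to (7,5). |black|=6
Step 4: on WHITE (7,5): turn R to W, flip to black, move to (7,4). |black|=7
Step 5: on BLACK (7,4): turn L to S, flip to white, move to (8,4). |black|=6
Step 6: on WHITE (8,4): turn R to W, flip to black, move to (8,3). |black|=7
Step 7: on WHITE (8,3): turn R to N, flip to black, move to (7,3). |black|=8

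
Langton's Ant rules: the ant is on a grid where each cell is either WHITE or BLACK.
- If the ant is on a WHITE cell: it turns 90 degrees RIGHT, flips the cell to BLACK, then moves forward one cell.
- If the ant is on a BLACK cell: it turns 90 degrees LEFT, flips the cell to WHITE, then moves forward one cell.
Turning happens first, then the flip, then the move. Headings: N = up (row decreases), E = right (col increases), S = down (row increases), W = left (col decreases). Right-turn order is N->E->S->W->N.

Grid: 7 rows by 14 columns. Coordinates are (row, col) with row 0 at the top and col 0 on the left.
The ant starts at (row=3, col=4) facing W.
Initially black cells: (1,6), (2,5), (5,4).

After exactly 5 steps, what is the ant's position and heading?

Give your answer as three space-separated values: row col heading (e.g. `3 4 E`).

Answer: 0 6 N

Derivation:
Step 1: on WHITE (3,4): turn R to N, flip to black, move to (2,4). |black|=4
Step 2: on WHITE (2,4): turn R to E, flip to black, move to (2,5). |black|=5
Step 3: on BLACK (2,5): turn L to N, flip to white, move to (1,5). |black|=4
Step 4: on WHITE (1,5): turn R to E, flip to black, move to (1,6). |black|=5
Step 5: on BLACK (1,6): turn L to N, flip to white, move to (0,6). |black|=4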